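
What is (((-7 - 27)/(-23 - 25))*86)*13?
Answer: 9503/12 ≈ 791.92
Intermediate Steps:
(((-7 - 27)/(-23 - 25))*86)*13 = (-34/(-48)*86)*13 = (-34*(-1/48)*86)*13 = ((17/24)*86)*13 = (731/12)*13 = 9503/12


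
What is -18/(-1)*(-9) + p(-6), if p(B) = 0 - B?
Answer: -156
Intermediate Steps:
p(B) = -B
-18/(-1)*(-9) + p(-6) = -18/(-1)*(-9) - 1*(-6) = -18*(-1)*(-9) + 6 = 18*(-9) + 6 = -162 + 6 = -156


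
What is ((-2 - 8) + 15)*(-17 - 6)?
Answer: -115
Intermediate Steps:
((-2 - 8) + 15)*(-17 - 6) = (-10 + 15)*(-23) = 5*(-23) = -115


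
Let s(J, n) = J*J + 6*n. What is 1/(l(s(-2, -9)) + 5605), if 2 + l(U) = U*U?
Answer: 1/8103 ≈ 0.00012341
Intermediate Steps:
s(J, n) = J**2 + 6*n
l(U) = -2 + U**2 (l(U) = -2 + U*U = -2 + U**2)
1/(l(s(-2, -9)) + 5605) = 1/((-2 + ((-2)**2 + 6*(-9))**2) + 5605) = 1/((-2 + (4 - 54)**2) + 5605) = 1/((-2 + (-50)**2) + 5605) = 1/((-2 + 2500) + 5605) = 1/(2498 + 5605) = 1/8103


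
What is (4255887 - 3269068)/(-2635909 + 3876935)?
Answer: 986819/1241026 ≈ 0.79516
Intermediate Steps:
(4255887 - 3269068)/(-2635909 + 3876935) = 986819/1241026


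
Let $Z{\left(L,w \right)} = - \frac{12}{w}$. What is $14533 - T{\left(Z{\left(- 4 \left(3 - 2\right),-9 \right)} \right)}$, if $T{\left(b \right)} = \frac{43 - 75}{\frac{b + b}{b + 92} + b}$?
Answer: $\frac{2081579}{143} \approx 14557.0$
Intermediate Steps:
$T{\left(b \right)} = - \frac{32}{b + \frac{2 b}{92 + b}}$ ($T{\left(b \right)} = - \frac{32}{\frac{2 b}{92 + b} + b} = - \frac{32}{b + \frac{2 b}{92 + b}}$)
$14533 - T{\left(Z{\left(- 4 \left(3 - 2\right),-9 \right)} \right)} = 14533 - \frac{32 \left(-92 - - \frac{12}{-9}\right)}{- \frac{12}{-9} \left(94 - \frac{12}{-9}\right)} = 14533 - \frac{32 \left(-92 - \left(-12\right) \left(- \frac{1}{9}\right)\right)}{\left(-12\right) \left(- \frac{1}{9}\right) \left(94 - - \frac{4}{3}\right)} = 14533 - \frac{32 \left(-92 - \frac{4}{3}\right)}{\frac{4}{3} \left(94 + \frac{4}{3}\right)} = 14533 - 32 \cdot \frac{3}{4} \frac{1}{\frac{286}{3}} \left(-92 - \frac{4}{3}\right) = 14533 - 32 \cdot \frac{3}{4} \cdot \frac{3}{286} \left(- \frac{280}{3}\right) = 14533 - - \frac{3360}{143} = 14533 + \frac{3360}{143} = \frac{2081579}{143}$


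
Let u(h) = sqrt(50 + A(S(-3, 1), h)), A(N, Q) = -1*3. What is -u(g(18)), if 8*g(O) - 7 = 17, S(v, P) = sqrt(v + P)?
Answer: -sqrt(47) ≈ -6.8557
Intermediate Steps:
S(v, P) = sqrt(P + v)
A(N, Q) = -3
g(O) = 3 (g(O) = 7/8 + (1/8)*17 = 7/8 + 17/8 = 3)
u(h) = sqrt(47) (u(h) = sqrt(50 - 3) = sqrt(47))
-u(g(18)) = -sqrt(47)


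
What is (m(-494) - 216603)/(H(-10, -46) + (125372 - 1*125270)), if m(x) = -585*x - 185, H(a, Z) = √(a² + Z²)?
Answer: 1841151/2047 - 36101*√554/2047 ≈ 484.34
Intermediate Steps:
H(a, Z) = √(Z² + a²)
m(x) = -185 - 585*x
(m(-494) - 216603)/(H(-10, -46) + (125372 - 1*125270)) = ((-185 - 585*(-494)) - 216603)/(√((-46)² + (-10)²) + (125372 - 1*125270)) = ((-185 + 288990) - 216603)/(√(2116 + 100) + (125372 - 125270)) = (288805 - 216603)/(√2216 + 102) = 72202/(2*√554 + 102) = 72202/(102 + 2*√554)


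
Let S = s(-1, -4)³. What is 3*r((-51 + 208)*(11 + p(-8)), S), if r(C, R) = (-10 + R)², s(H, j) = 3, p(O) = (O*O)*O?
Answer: 867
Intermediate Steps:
p(O) = O³ (p(O) = O²*O = O³)
S = 27 (S = 3³ = 27)
3*r((-51 + 208)*(11 + p(-8)), S) = 3*(-10 + 27)² = 3*17² = 3*289 = 867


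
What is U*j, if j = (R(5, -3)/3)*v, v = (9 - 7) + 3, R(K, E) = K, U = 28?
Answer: 700/3 ≈ 233.33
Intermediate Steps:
v = 5 (v = 2 + 3 = 5)
j = 25/3 (j = (5/3)*5 = 25/3 ≈ 8.3333)
U*j = 28*(25/3) = 700/3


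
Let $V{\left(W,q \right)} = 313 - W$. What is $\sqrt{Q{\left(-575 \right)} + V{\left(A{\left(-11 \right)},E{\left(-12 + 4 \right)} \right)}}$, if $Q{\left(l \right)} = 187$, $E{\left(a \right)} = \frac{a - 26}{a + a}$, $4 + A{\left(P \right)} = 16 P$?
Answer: $2 \sqrt{170} \approx 26.077$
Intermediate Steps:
$A{\left(P \right)} = -4 + 16 P$
$E{\left(a \right)} = \frac{-26 + a}{2 a}$
$\sqrt{Q{\left(-575 \right)} + V{\left(A{\left(-11 \right)},E{\left(-12 + 4 \right)} \right)}} = \sqrt{187 + \left(313 - \left(-4 + 16 \left(-11\right)\right)\right)} = \sqrt{187 + \left(313 - \left(-4 - 176\right)\right)} = \sqrt{187 + \left(313 - -180\right)} = \sqrt{187 + \left(313 + 180\right)} = \sqrt{187 + 493} = \sqrt{680} = 2 \sqrt{170}$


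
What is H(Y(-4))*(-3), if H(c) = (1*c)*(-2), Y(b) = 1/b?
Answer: -3/2 ≈ -1.5000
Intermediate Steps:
Y(b) = 1/b
H(c) = -2*c (H(c) = c*(-2) = -2*c)
H(Y(-4))*(-3) = -2/(-4)*(-3) = -2*(-¼)*(-3) = (½)*(-3) = -3/2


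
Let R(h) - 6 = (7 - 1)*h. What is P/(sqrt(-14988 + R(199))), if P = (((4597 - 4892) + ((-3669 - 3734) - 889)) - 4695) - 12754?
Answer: 13018*I*sqrt(383)/1149 ≈ 221.73*I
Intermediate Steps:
R(h) = 6 + 6*h (R(h) = 6 + (7 - 1)*h = 6 + 6*h)
P = -26036 (P = ((-295 + (-7403 - 889)) - 4695) - 12754 = ((-295 - 8292) - 4695) - 12754 = (-8587 - 4695) - 12754 = -13282 - 12754 = -26036)
P/(sqrt(-14988 + R(199))) = -26036/sqrt(-14988 + (6 + 6*199)) = -26036/sqrt(-14988 + (6 + 1194)) = -26036/sqrt(-14988 + 1200) = -26036*(-I*sqrt(383)/2298) = -(-13018)*I*sqrt(383)/1149 = 13018*I*sqrt(383)/1149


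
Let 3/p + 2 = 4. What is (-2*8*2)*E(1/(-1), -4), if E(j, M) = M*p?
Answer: 192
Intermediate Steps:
p = 3/2 (p = 3/(-2 + 4) = 3/2 ≈ 1.5000)
E(j, M) = 3*M/2 (E(j, M) = M*(3/2) = 3*M/2)
(-2*8*2)*E(1/(-1), -4) = (-2*8*2)*((3/2)*(-4)) = -16*2*(-6) = -1*32*(-6) = -32*(-6) = 192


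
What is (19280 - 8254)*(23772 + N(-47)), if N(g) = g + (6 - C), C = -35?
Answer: 262043916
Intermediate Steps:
N(g) = 41 + g (N(g) = g + (6 - 1*(-35)) = g + (6 + 35) = g + 41 = 41 + g)
(19280 - 8254)*(23772 + N(-47)) = (19280 - 8254)*(23772 + (41 - 47)) = 11026*(23772 - 6) = 11026*23766 = 262043916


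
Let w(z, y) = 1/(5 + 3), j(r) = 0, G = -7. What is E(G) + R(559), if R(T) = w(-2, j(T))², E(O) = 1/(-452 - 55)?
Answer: 443/32448 ≈ 0.013653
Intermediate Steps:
E(O) = -1/507 (E(O) = 1/(-507) = -1/507)
w(z, y) = ⅛ (w(z, y) = 1/8 = ⅛)
R(T) = 1/64 (R(T) = (⅛)² = 1/64)
E(G) + R(559) = -1/507 + 1/64 = 443/32448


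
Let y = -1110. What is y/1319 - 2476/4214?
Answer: -3971692/2779133 ≈ -1.4291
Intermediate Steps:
y/1319 - 2476/4214 = -1110/1319 - 2476/4214 = -1110*1/1319 - 2476*1/4214 = -1110/1319 - 1238/2107 = -3971692/2779133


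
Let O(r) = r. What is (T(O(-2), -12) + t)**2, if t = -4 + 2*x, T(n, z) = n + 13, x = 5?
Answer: 289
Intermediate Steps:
T(n, z) = 13 + n
t = 6 (t = -4 + 2*5 = -4 + 10 = 6)
(T(O(-2), -12) + t)**2 = ((13 - 2) + 6)**2 = (11 + 6)**2 = 17**2 = 289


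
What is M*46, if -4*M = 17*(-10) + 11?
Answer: 3657/2 ≈ 1828.5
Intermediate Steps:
M = 159/4 (M = -(17*(-10) + 11)/4 = -(-170 + 11)/4 = -1/4*(-159) = 159/4 ≈ 39.750)
M*46 = (159/4)*46 = 3657/2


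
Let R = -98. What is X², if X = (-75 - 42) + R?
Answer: 46225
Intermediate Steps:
X = -215 (X = (-75 - 42) - 98 = -117 - 98 = -215)
X² = (-215)² = 46225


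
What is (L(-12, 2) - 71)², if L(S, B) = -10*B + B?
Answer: 7921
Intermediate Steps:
L(S, B) = -9*B
(L(-12, 2) - 71)² = (-9*2 - 71)² = (-18 - 71)² = (-89)² = 7921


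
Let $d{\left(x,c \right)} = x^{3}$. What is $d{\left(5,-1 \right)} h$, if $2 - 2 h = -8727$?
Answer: $\frac{1091125}{2} \approx 5.4556 \cdot 10^{5}$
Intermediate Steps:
$h = \frac{8729}{2}$ ($h = 1 - - \frac{8727}{2} = 1 + \frac{8727}{2} = \frac{8729}{2} \approx 4364.5$)
$d{\left(5,-1 \right)} h = 5^{3} \cdot \frac{8729}{2} = 125 \cdot \frac{8729}{2} = \frac{1091125}{2}$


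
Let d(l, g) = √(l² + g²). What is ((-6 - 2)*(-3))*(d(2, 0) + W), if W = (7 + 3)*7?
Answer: 1728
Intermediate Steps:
W = 70 (W = 10*7 = 70)
d(l, g) = √(g² + l²)
((-6 - 2)*(-3))*(d(2, 0) + W) = ((-6 - 2)*(-3))*(√(0² + 2²) + 70) = (-8*(-3))*(√(0 + 4) + 70) = 24*(√4 + 70) = 24*(2 + 70) = 24*72 = 1728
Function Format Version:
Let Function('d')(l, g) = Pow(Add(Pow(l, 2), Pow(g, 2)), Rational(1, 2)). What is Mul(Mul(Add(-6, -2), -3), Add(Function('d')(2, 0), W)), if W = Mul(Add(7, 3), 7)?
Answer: 1728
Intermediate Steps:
W = 70 (W = Mul(10, 7) = 70)
Function('d')(l, g) = Pow(Add(Pow(g, 2), Pow(l, 2)), Rational(1, 2))
Mul(Mul(Add(-6, -2), -3), Add(Function('d')(2, 0), W)) = Mul(Mul(Add(-6, -2), -3), Add(Pow(Add(Pow(0, 2), Pow(2, 2)), Rational(1, 2)), 70)) = Mul(Mul(-8, -3), Add(Pow(Add(0, 4), Rational(1, 2)), 70)) = Mul(24, Add(Pow(4, Rational(1, 2)), 70)) = Mul(24, Add(2, 70)) = Mul(24, 72) = 1728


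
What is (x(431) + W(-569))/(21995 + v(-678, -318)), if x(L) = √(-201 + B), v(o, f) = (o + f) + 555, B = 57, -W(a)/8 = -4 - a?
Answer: -2260/10777 + 6*I/10777 ≈ -0.20971 + 0.00055674*I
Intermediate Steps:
W(a) = 32 + 8*a (W(a) = -8*(-4 - a) = 32 + 8*a)
v(o, f) = 555 + f + o (v(o, f) = (f + o) + 555 = 555 + f + o)
x(L) = 12*I (x(L) = √(-201 + 57) = √(-144) = 12*I)
(x(431) + W(-569))/(21995 + v(-678, -318)) = (12*I + (32 + 8*(-569)))/(21995 + (555 - 318 - 678)) = (12*I + (32 - 4552))/(21995 - 441) = (12*I - 4520)/21554 = (-4520 + 12*I)*(1/21554) = -2260/10777 + 6*I/10777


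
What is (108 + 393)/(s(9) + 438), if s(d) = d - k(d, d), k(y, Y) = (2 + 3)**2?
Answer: 501/422 ≈ 1.1872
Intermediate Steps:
k(y, Y) = 25 (k(y, Y) = 5**2 = 25)
s(d) = -25 + d (s(d) = d - 1*25 = d - 25 = -25 + d)
(108 + 393)/(s(9) + 438) = (108 + 393)/((-25 + 9) + 438) = 501/(-16 + 438) = 501/422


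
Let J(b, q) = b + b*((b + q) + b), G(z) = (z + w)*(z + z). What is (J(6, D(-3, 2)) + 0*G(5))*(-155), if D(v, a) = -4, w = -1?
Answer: -8370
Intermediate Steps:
G(z) = 2*z*(-1 + z) (G(z) = (z - 1)*(z + z) = (-1 + z)*(2*z) = 2*z*(-1 + z))
J(b, q) = b + b*(q + 2*b)
(J(6, D(-3, 2)) + 0*G(5))*(-155) = (6*(1 - 4 + 2*6) + 0*(2*5*(-1 + 5)))*(-155) = (6*(1 - 4 + 12) + 0*(2*5*4))*(-155) = (6*9 + 0*40)*(-155) = (54 + 0)*(-155) = 54*(-155) = -8370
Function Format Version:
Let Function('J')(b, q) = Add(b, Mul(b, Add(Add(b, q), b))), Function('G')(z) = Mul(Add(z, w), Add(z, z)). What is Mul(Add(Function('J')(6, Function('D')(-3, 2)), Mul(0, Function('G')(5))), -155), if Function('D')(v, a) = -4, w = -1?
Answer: -8370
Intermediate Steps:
Function('G')(z) = Mul(2, z, Add(-1, z)) (Function('G')(z) = Mul(Add(z, -1), Add(z, z)) = Mul(Add(-1, z), Mul(2, z)) = Mul(2, z, Add(-1, z)))
Function('J')(b, q) = Add(b, Mul(b, Add(q, Mul(2, b))))
Mul(Add(Function('J')(6, Function('D')(-3, 2)), Mul(0, Function('G')(5))), -155) = Mul(Add(Mul(6, Add(1, -4, Mul(2, 6))), Mul(0, Mul(2, 5, Add(-1, 5)))), -155) = Mul(Add(Mul(6, Add(1, -4, 12)), Mul(0, Mul(2, 5, 4))), -155) = Mul(Add(Mul(6, 9), Mul(0, 40)), -155) = Mul(Add(54, 0), -155) = Mul(54, -155) = -8370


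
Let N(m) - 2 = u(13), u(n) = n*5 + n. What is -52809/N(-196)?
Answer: -52809/80 ≈ -660.11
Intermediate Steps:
u(n) = 6*n (u(n) = 5*n + n = 6*n)
N(m) = 80 (N(m) = 2 + 6*13 = 2 + 78 = 80)
-52809/N(-196) = -52809/80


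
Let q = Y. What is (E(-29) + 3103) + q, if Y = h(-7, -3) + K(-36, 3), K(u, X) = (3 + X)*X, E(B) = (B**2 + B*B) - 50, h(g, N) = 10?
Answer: 4763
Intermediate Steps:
E(B) = -50 + 2*B**2 (E(B) = (B**2 + B**2) - 50 = 2*B**2 - 50 = -50 + 2*B**2)
K(u, X) = X*(3 + X)
Y = 28 (Y = 10 + 3*(3 + 3) = 10 + 3*6 = 10 + 18 = 28)
q = 28
(E(-29) + 3103) + q = ((-50 + 2*(-29)**2) + 3103) + 28 = ((-50 + 2*841) + 3103) + 28 = ((-50 + 1682) + 3103) + 28 = (1632 + 3103) + 28 = 4735 + 28 = 4763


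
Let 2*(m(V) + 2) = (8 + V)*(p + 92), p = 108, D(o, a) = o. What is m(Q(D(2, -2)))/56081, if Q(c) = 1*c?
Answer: 998/56081 ≈ 0.017796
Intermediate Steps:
Q(c) = c
m(V) = 798 + 100*V (m(V) = -2 + ((8 + V)*(108 + 92))/2 = -2 + ((8 + V)*200)/2 = -2 + (1600 + 200*V)/2 = -2 + (800 + 100*V) = 798 + 100*V)
m(Q(D(2, -2)))/56081 = (798 + 100*2)/56081 = (798 + 200)*(1/56081) = 998*(1/56081) = 998/56081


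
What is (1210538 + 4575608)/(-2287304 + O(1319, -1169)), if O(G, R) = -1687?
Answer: -5786146/2288991 ≈ -2.5278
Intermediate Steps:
(1210538 + 4575608)/(-2287304 + O(1319, -1169)) = (1210538 + 4575608)/(-2287304 - 1687) = 5786146/(-2288991) = 5786146*(-1/2288991) = -5786146/2288991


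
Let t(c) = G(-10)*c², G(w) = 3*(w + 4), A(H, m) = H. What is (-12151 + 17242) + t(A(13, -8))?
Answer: 2049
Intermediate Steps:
G(w) = 12 + 3*w (G(w) = 3*(4 + w) = 12 + 3*w)
t(c) = -18*c² (t(c) = (12 + 3*(-10))*c² = (12 - 30)*c² = -18*c²)
(-12151 + 17242) + t(A(13, -8)) = (-12151 + 17242) - 18*13² = 5091 - 18*169 = 5091 - 3042 = 2049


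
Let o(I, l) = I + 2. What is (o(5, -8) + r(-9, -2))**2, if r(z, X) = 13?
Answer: 400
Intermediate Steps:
o(I, l) = 2 + I
(o(5, -8) + r(-9, -2))**2 = ((2 + 5) + 13)**2 = (7 + 13)**2 = 20**2 = 400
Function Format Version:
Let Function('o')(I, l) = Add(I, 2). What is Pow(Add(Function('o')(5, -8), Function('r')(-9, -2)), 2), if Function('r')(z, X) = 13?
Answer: 400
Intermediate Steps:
Function('o')(I, l) = Add(2, I)
Pow(Add(Function('o')(5, -8), Function('r')(-9, -2)), 2) = Pow(Add(Add(2, 5), 13), 2) = Pow(Add(7, 13), 2) = Pow(20, 2) = 400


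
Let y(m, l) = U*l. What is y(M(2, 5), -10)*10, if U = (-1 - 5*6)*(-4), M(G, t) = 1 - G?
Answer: -12400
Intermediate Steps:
U = 124 (U = (-1 - 30)*(-4) = -31*(-4) = 124)
y(m, l) = 124*l
y(M(2, 5), -10)*10 = (124*(-10))*10 = -1240*10 = -12400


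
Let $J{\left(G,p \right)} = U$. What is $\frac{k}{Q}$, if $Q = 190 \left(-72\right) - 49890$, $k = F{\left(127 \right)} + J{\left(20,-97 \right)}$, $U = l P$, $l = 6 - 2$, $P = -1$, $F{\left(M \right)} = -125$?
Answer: $\frac{43}{21190} \approx 0.0020293$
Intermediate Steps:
$l = 4$ ($l = 6 - 2 = 4$)
$U = -4$ ($U = 4 \left(-1\right) = -4$)
$J{\left(G,p \right)} = -4$
$k = -129$ ($k = -125 - 4 = -129$)
$Q = -63570$ ($Q = -13680 - 49890 = -63570$)
$\frac{k}{Q} = - \frac{129}{-63570} = \left(-129\right) \left(- \frac{1}{63570}\right) = \frac{43}{21190}$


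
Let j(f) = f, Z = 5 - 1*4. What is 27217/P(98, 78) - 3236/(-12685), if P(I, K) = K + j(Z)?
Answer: 345503289/1002115 ≈ 344.77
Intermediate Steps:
Z = 1 (Z = 5 - 4 = 1)
P(I, K) = 1 + K (P(I, K) = K + 1 = 1 + K)
27217/P(98, 78) - 3236/(-12685) = 27217/(1 + 78) - 3236/(-12685) = 27217/79 - 3236*(-1/12685) = 27217*(1/79) + 3236/12685 = 27217/79 + 3236/12685 = 345503289/1002115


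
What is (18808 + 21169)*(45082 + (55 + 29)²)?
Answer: 2084320826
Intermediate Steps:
(18808 + 21169)*(45082 + (55 + 29)²) = 39977*(45082 + 84²) = 39977*(45082 + 7056) = 39977*52138 = 2084320826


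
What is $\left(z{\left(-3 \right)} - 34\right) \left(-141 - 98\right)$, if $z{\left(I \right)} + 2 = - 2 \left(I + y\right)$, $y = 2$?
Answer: $8126$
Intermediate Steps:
$z{\left(I \right)} = -6 - 2 I$ ($z{\left(I \right)} = -2 - 2 \left(I + 2\right) = -2 - 2 \left(2 + I\right) = -2 - \left(4 + 2 I\right) = -6 - 2 I$)
$\left(z{\left(-3 \right)} - 34\right) \left(-141 - 98\right) = \left(\left(-6 - -6\right) - 34\right) \left(-141 - 98\right) = \left(\left(-6 + 6\right) - 34\right) \left(-239\right) = \left(0 - 34\right) \left(-239\right) = \left(-34\right) \left(-239\right) = 8126$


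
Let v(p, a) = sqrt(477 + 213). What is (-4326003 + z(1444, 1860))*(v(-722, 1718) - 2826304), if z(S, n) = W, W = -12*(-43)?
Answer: 12225141210048 - 4325487*sqrt(690) ≈ 1.2225e+13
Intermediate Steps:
W = 516
v(p, a) = sqrt(690)
z(S, n) = 516
(-4326003 + z(1444, 1860))*(v(-722, 1718) - 2826304) = (-4326003 + 516)*(sqrt(690) - 2826304) = -4325487*(-2826304 + sqrt(690)) = 12225141210048 - 4325487*sqrt(690)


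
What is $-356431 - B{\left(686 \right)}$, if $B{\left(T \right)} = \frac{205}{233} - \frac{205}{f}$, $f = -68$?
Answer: $- \frac{5647354469}{15844} \approx -3.5644 \cdot 10^{5}$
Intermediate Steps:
$B{\left(T \right)} = \frac{61705}{15844}$ ($B{\left(T \right)} = \frac{205}{233} - \frac{205}{-68} = 205 \cdot \frac{1}{233} - - \frac{205}{68} = \frac{205}{233} + \frac{205}{68} = \frac{61705}{15844}$)
$-356431 - B{\left(686 \right)} = -356431 - \frac{61705}{15844} = - \frac{5647354469}{15844}$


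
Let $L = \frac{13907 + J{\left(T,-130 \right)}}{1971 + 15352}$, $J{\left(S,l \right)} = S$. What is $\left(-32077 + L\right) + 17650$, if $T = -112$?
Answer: $- \frac{249905126}{17323} \approx -14426.0$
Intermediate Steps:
$L = \frac{13795}{17323}$ ($L = \frac{13907 - 112}{1971 + 15352} = \frac{13795}{17323} \approx 0.79634$)
$\left(-32077 + L\right) + 17650 = \left(-32077 + \frac{13795}{17323}\right) + 17650 = - \frac{555656076}{17323} + 17650 = - \frac{249905126}{17323}$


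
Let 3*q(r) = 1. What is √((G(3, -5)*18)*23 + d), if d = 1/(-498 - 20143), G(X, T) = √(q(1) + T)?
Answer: √(-20641 + 58795021578*I*√42)/20641 ≈ 21.146 + 21.146*I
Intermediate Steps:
q(r) = ⅓ (q(r) = (⅓)*1 = ⅓)
G(X, T) = √(⅓ + T)
d = -1/20641 (d = 1/(-20641) = -1/20641 ≈ -4.8447e-5)
√((G(3, -5)*18)*23 + d) = √(((√(3 + 9*(-5))/3)*18)*23 - 1/20641) = √(((√(3 - 45)/3)*18)*23 - 1/20641) = √(((√(-42)/3)*18)*23 - 1/20641) = √((((I*√42)/3)*18)*23 - 1/20641) = √(((I*√42/3)*18)*23 - 1/20641) = √((6*I*√42)*23 - 1/20641) = √(138*I*√42 - 1/20641) = √(-1/20641 + 138*I*√42)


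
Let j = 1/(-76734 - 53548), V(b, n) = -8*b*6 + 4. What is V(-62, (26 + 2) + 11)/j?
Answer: -388240360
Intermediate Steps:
V(b, n) = 4 - 48*b (V(b, n) = -48*b + 4 = 4 - 48*b)
j = -1/130282 (j = 1/(-130282) = -1/130282 ≈ -7.6757e-6)
V(-62, (26 + 2) + 11)/j = (4 - 48*(-62))/(-1/130282) = (4 + 2976)*(-130282) = 2980*(-130282) = -388240360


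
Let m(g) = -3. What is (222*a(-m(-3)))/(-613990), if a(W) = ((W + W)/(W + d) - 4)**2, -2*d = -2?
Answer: -555/245596 ≈ -0.0022598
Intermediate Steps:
d = 1 (d = -1/2*(-2) = 1)
a(W) = (-4 + 2*W/(1 + W))**2 (a(W) = ((W + W)/(W + 1) - 4)**2 = ((2*W)/(1 + W) - 4)**2 = (2*W/(1 + W) - 4)**2 = (-4 + 2*W/(1 + W))**2)
(222*a(-m(-3)))/(-613990) = (222*(4*(2 - 1*(-3))**2/(1 - 1*(-3))**2))/(-613990) = (222*(4*(2 + 3)**2/(1 + 3)**2))*(-1/613990) = (222*(4*5**2/4**2))*(-1/613990) = (222*(4*(1/16)*25))*(-1/613990) = (222*(25/4))*(-1/613990) = (2775/2)*(-1/613990) = -555/245596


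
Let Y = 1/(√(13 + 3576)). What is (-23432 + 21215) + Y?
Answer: -2217 + √3589/3589 ≈ -2217.0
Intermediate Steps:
Y = √3589/3589 (Y = 1/(√3589) = √3589/3589 ≈ 0.016692)
(-23432 + 21215) + Y = (-23432 + 21215) + √3589/3589 = -2217 + √3589/3589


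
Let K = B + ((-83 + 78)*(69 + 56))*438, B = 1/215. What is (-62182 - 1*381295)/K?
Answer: 95347555/58856249 ≈ 1.6200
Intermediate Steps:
B = 1/215 ≈ 0.0046512
K = -58856249/215 (K = 1/215 + ((-83 + 78)*(69 + 56))*438 = 1/215 - 5*125*438 = 1/215 - 625*438 = 1/215 - 273750 = -58856249/215 ≈ -2.7375e+5)
(-62182 - 1*381295)/K = (-62182 - 1*381295)/(-58856249/215) = (-62182 - 381295)*(-215/58856249) = -443477*(-215/58856249) = 95347555/58856249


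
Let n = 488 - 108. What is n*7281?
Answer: 2766780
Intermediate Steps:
n = 380
n*7281 = 380*7281 = 2766780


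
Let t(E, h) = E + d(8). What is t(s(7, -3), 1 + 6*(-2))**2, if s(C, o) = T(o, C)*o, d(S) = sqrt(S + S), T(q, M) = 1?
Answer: 1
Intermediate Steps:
d(S) = sqrt(2)*sqrt(S) (d(S) = sqrt(2*S) = sqrt(2)*sqrt(S))
s(C, o) = o (s(C, o) = 1*o = o)
t(E, h) = 4 + E (t(E, h) = E + sqrt(2)*sqrt(8) = E + sqrt(2)*(2*sqrt(2)) = E + 4 = 4 + E)
t(s(7, -3), 1 + 6*(-2))**2 = (4 - 3)**2 = 1**2 = 1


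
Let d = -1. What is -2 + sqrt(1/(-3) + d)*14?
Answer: -2 + 28*I*sqrt(3)/3 ≈ -2.0 + 16.166*I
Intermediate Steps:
-2 + sqrt(1/(-3) + d)*14 = -2 + sqrt(1/(-3) - 1)*14 = -2 + sqrt(-1/3 - 1)*14 = -2 + sqrt(-4/3)*14 = -2 + (2*I*sqrt(3)/3)*14 = -2 + 28*I*sqrt(3)/3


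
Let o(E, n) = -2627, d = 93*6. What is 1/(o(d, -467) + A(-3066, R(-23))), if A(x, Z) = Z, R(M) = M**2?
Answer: -1/2098 ≈ -0.00047664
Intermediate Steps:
d = 558
1/(o(d, -467) + A(-3066, R(-23))) = 1/(-2627 + (-23)**2) = 1/(-2627 + 529) = 1/(-2098) = -1/2098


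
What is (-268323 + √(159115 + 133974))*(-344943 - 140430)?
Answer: 130236739479 - 485373*√293089 ≈ 1.2997e+11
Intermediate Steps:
(-268323 + √(159115 + 133974))*(-344943 - 140430) = (-268323 + √293089)*(-485373) = 130236739479 - 485373*√293089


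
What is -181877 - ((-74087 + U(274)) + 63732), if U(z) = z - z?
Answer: -171522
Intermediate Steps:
U(z) = 0
-181877 - ((-74087 + U(274)) + 63732) = -181877 - ((-74087 + 0) + 63732) = -181877 - (-74087 + 63732) = -181877 - 1*(-10355) = -181877 + 10355 = -171522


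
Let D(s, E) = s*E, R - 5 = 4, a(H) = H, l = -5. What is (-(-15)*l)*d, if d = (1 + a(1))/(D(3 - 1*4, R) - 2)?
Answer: 150/11 ≈ 13.636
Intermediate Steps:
R = 9 (R = 5 + 4 = 9)
D(s, E) = E*s
d = -2/11 (d = (1 + 1)/(9*(3 - 1*4) - 2) = 2/(9*(3 - 4) - 2) = 2/(9*(-1) - 2) = 2/(-9 - 2) = 2/(-11) = 2*(-1/11) = -2/11 ≈ -0.18182)
(-(-15)*l)*d = -(-15)*(-5)*(-2/11) = -5*15*(-2/11) = -75*(-2/11) = 150/11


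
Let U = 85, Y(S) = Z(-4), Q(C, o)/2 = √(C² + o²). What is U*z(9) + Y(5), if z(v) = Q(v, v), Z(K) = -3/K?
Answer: ¾ + 1530*√2 ≈ 2164.5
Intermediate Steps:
Q(C, o) = 2*√(C² + o²)
Y(S) = ¾ (Y(S) = -3/(-4) = -3*(-¼) = ¾)
z(v) = 2*√2*√(v²) (z(v) = 2*√(v² + v²) = 2*√(2*v²) = 2*(√2*√(v²)) = 2*√2*√(v²))
U*z(9) + Y(5) = 85*(2*√2*√(9²)) + ¾ = 85*(2*√2*√81) + ¾ = 85*(2*√2*9) + ¾ = 85*(18*√2) + ¾ = 1530*√2 + ¾ = ¾ + 1530*√2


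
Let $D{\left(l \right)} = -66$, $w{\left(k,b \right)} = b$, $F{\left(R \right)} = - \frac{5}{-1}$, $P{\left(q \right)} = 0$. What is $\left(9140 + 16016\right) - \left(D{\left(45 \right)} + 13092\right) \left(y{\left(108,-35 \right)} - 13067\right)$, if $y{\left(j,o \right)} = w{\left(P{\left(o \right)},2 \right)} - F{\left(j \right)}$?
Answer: $170274976$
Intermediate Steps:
$F{\left(R \right)} = 5$ ($F{\left(R \right)} = \left(-5\right) \left(-1\right) = 5$)
$y{\left(j,o \right)} = -3$ ($y{\left(j,o \right)} = 2 - 5 = -3$)
$\left(9140 + 16016\right) - \left(D{\left(45 \right)} + 13092\right) \left(y{\left(108,-35 \right)} - 13067\right) = \left(9140 + 16016\right) - \left(-66 + 13092\right) \left(-3 - 13067\right) = 25156 - 13026 \left(-13070\right) = 25156 - -170249820 = 25156 + 170249820 = 170274976$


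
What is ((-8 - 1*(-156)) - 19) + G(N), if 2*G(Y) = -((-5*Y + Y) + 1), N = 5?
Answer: 277/2 ≈ 138.50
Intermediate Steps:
G(Y) = -½ + 2*Y (G(Y) = (-((-5*Y + Y) + 1))/2 = (-(-4*Y + 1))/2 = (-(1 - 4*Y))/2 = (-1 + 4*Y)/2 = -½ + 2*Y)
((-8 - 1*(-156)) - 19) + G(N) = ((-8 - 1*(-156)) - 19) + (-½ + 2*5) = ((-8 + 156) - 19) + (-½ + 10) = (148 - 19) + 19/2 = 129 + 19/2 = 277/2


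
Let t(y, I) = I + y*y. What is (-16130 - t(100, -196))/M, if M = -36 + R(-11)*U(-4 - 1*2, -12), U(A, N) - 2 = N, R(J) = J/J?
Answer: 12967/23 ≈ 563.78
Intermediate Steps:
R(J) = 1
U(A, N) = 2 + N
t(y, I) = I + y²
M = -46 (M = -36 + 1*(2 - 12) = -36 + 1*(-10) = -36 - 10 = -46)
(-16130 - t(100, -196))/M = (-16130 - (-196 + 100²))/(-46) = (-16130 - (-196 + 10000))*(-1/46) = (-16130 - 1*9804)*(-1/46) = (-16130 - 9804)*(-1/46) = -25934*(-1/46) = 12967/23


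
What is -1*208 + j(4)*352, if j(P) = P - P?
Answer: -208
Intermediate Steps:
j(P) = 0
-1*208 + j(4)*352 = -1*208 + 0*352 = -208 + 0 = -208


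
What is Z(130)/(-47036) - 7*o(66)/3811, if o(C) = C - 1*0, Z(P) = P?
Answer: -11113031/89627098 ≈ -0.12399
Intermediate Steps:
o(C) = C (o(C) = C + 0 = C)
Z(130)/(-47036) - 7*o(66)/3811 = 130/(-47036) - 7*66/3811 = 130*(-1/47036) - 462*1/3811 = -65/23518 - 462/3811 = -11113031/89627098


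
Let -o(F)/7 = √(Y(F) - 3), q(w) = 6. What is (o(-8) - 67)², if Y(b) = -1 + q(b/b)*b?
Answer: 1941 + 1876*I*√13 ≈ 1941.0 + 6764.0*I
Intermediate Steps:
Y(b) = -1 + 6*b
o(F) = -7*√(-4 + 6*F) (o(F) = -7*√((-1 + 6*F) - 3) = -7*√(-4 + 6*F))
(o(-8) - 67)² = (-7*√(-4 + 6*(-8)) - 67)² = (-7*√(-4 - 48) - 67)² = (-14*I*√13 - 67)² = (-67 - 14*I*√13)²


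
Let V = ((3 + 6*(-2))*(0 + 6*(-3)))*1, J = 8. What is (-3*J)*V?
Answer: -3888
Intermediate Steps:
V = 162 (V = ((3 - 12)*(0 - 18))*1 = -9*(-18)*1 = 162*1 = 162)
(-3*J)*V = -3*8*162 = -24*162 = -3888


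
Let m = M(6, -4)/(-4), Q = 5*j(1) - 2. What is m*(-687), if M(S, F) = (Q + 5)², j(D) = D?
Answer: 10992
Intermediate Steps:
Q = 3 (Q = 5*1 - 2 = 5 - 2 = 3)
M(S, F) = 64 (M(S, F) = (3 + 5)² = 8² = 64)
m = -16 (m = 64/(-4) = 64*(-¼) = -16)
m*(-687) = -16*(-687) = 10992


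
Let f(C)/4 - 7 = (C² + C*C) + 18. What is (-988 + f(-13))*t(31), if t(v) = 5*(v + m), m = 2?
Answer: 76560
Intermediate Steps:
f(C) = 100 + 8*C² (f(C) = 28 + 4*((C² + C*C) + 18) = 28 + 4*((C² + C²) + 18) = 28 + 4*(2*C² + 18) = 28 + 4*(18 + 2*C²) = 28 + (72 + 8*C²) = 100 + 8*C²)
t(v) = 10 + 5*v (t(v) = 5*(v + 2) = 5*(2 + v) = 10 + 5*v)
(-988 + f(-13))*t(31) = (-988 + (100 + 8*(-13)²))*(10 + 5*31) = (-988 + (100 + 8*169))*(10 + 155) = (-988 + (100 + 1352))*165 = (-988 + 1452)*165 = 464*165 = 76560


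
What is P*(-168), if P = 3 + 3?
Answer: -1008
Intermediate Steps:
P = 6
P*(-168) = 6*(-168) = -1008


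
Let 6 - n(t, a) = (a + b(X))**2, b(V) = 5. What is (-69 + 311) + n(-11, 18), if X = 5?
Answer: -281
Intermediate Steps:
n(t, a) = 6 - (5 + a)**2 (n(t, a) = 6 - (a + 5)**2 = 6 - (5 + a)**2)
(-69 + 311) + n(-11, 18) = (-69 + 311) + (6 - (5 + 18)**2) = 242 + (6 - 1*23**2) = 242 + (6 - 1*529) = 242 + (6 - 529) = 242 - 523 = -281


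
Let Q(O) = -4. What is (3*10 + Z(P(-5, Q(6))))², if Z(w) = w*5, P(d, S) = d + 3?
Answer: 400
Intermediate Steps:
P(d, S) = 3 + d
Z(w) = 5*w
(3*10 + Z(P(-5, Q(6))))² = (3*10 + 5*(3 - 5))² = (30 + 5*(-2))² = (30 - 10)² = 20² = 400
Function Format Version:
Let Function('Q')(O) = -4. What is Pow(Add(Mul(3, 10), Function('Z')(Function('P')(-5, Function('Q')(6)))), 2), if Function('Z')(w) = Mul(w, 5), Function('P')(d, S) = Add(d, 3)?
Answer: 400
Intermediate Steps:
Function('P')(d, S) = Add(3, d)
Function('Z')(w) = Mul(5, w)
Pow(Add(Mul(3, 10), Function('Z')(Function('P')(-5, Function('Q')(6)))), 2) = Pow(Add(Mul(3, 10), Mul(5, Add(3, -5))), 2) = Pow(Add(30, Mul(5, -2)), 2) = Pow(Add(30, -10), 2) = Pow(20, 2) = 400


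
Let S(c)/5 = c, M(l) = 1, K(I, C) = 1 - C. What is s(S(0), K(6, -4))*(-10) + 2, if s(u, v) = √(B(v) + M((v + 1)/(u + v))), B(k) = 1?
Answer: 2 - 10*√2 ≈ -12.142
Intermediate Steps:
S(c) = 5*c
s(u, v) = √2 (s(u, v) = √(1 + 1) = √2)
s(S(0), K(6, -4))*(-10) + 2 = √2*(-10) + 2 = -10*√2 + 2 = 2 - 10*√2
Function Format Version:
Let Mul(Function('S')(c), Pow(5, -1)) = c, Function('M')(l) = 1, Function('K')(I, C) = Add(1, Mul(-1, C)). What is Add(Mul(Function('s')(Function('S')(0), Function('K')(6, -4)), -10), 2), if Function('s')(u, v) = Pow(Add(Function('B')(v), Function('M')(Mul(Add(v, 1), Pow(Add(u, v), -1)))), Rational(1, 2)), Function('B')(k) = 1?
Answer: Add(2, Mul(-10, Pow(2, Rational(1, 2)))) ≈ -12.142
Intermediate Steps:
Function('S')(c) = Mul(5, c)
Function('s')(u, v) = Pow(2, Rational(1, 2)) (Function('s')(u, v) = Pow(Add(1, 1), Rational(1, 2)) = Pow(2, Rational(1, 2)))
Add(Mul(Function('s')(Function('S')(0), Function('K')(6, -4)), -10), 2) = Add(Mul(Pow(2, Rational(1, 2)), -10), 2) = Add(Mul(-10, Pow(2, Rational(1, 2))), 2) = Add(2, Mul(-10, Pow(2, Rational(1, 2))))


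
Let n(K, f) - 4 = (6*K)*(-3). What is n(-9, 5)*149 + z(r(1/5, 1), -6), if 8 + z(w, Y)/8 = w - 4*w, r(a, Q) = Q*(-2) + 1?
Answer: 24694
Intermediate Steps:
r(a, Q) = 1 - 2*Q (r(a, Q) = -2*Q + 1 = 1 - 2*Q)
z(w, Y) = -64 - 24*w (z(w, Y) = -64 + 8*(w - 4*w) = -64 + 8*(-3*w) = -64 - 24*w)
n(K, f) = 4 - 18*K (n(K, f) = 4 + (6*K)*(-3) = 4 - 18*K)
n(-9, 5)*149 + z(r(1/5, 1), -6) = (4 - 18*(-9))*149 + (-64 - 24*(1 - 2*1)) = (4 + 162)*149 + (-64 - 24*(1 - 2)) = 166*149 + (-64 - 24*(-1)) = 24734 + (-64 + 24) = 24734 - 40 = 24694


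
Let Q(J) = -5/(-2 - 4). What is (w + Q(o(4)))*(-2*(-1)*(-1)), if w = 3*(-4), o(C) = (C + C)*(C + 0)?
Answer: 67/3 ≈ 22.333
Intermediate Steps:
o(C) = 2*C² (o(C) = (2*C)*C = 2*C²)
Q(J) = ⅚ (Q(J) = -5/(-6) = -5*(-⅙) = ⅚)
w = -12
(w + Q(o(4)))*(-2*(-1)*(-1)) = (-12 + ⅚)*(-2*(-1)*(-1)) = -67*(-1)/3 = -67/6*(-2) = 67/3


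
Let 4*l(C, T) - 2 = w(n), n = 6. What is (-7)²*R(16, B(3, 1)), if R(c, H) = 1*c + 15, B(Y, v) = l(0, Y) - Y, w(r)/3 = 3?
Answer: 1519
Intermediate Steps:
w(r) = 9 (w(r) = 3*3 = 9)
l(C, T) = 11/4 (l(C, T) = ½ + (¼)*9 = ½ + 9/4 = 11/4)
B(Y, v) = 11/4 - Y
R(c, H) = 15 + c (R(c, H) = c + 15 = 15 + c)
(-7)²*R(16, B(3, 1)) = (-7)²*(15 + 16) = 49*31 = 1519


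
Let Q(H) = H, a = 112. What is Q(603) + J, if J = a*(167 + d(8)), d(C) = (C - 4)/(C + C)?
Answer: 19335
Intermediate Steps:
d(C) = (-4 + C)/(2*C) (d(C) = (-4 + C)/((2*C)) = (-4 + C)*(1/(2*C)) = (-4 + C)/(2*C))
J = 18732 (J = 112*(167 + (1/2)*(-4 + 8)/8) = 112*(167 + (1/2)*(1/8)*4) = 112*(167 + 1/4) = 112*(669/4) = 18732)
Q(603) + J = 603 + 18732 = 19335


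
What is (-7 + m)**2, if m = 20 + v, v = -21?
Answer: 64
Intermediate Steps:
m = -1 (m = 20 - 21 = -1)
(-7 + m)**2 = (-7 - 1)**2 = (-8)**2 = 64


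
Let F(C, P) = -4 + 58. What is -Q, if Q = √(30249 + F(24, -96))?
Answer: -3*√3367 ≈ -174.08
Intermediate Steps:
F(C, P) = 54
Q = 3*√3367 (Q = √(30249 + 54) = √30303 = 3*√3367 ≈ 174.08)
-Q = -3*√3367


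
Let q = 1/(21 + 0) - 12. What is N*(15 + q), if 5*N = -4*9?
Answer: -768/35 ≈ -21.943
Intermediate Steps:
N = -36/5 (N = (-4*9)/5 = (⅕)*(-36) = -36/5 ≈ -7.2000)
q = -251/21 (q = 1/21 - 12 = -251/21 ≈ -11.952)
N*(15 + q) = -36*(15 - 251/21)/5 = -36/5*64/21 = -768/35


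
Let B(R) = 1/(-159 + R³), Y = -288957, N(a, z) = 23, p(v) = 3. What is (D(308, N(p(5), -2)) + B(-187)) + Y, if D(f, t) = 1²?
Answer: -1889587886073/6539362 ≈ -2.8896e+5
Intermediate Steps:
D(f, t) = 1
(D(308, N(p(5), -2)) + B(-187)) + Y = (1 + 1/(-159 + (-187)³)) - 288957 = (1 + 1/(-159 - 6539203)) - 288957 = (1 + 1/(-6539362)) - 288957 = (1 - 1/6539362) - 288957 = 6539361/6539362 - 288957 = -1889587886073/6539362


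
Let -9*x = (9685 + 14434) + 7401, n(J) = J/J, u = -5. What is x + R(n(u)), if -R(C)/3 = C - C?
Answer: -31520/9 ≈ -3502.2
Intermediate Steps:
n(J) = 1
R(C) = 0 (R(C) = -3*(C - C) = -3*0 = 0)
x = -31520/9 (x = -((9685 + 14434) + 7401)/9 = -(24119 + 7401)/9 = -⅑*31520 = -31520/9 ≈ -3502.2)
x + R(n(u)) = -31520/9 + 0 = -31520/9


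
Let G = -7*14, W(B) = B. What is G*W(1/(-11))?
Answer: 98/11 ≈ 8.9091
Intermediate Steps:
G = -98
G*W(1/(-11)) = -98/(-11) = -98*(-1/11) = 98/11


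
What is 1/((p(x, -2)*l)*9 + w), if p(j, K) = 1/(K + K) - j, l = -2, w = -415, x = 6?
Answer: -2/605 ≈ -0.0033058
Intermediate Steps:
p(j, K) = 1/(2*K) - j
1/((p(x, -2)*l)*9 + w) = 1/((((1/2)/(-2) - 1*6)*(-2))*9 - 415) = 1/((((1/2)*(-1/2) - 6)*(-2))*9 - 415) = 1/(((-1/4 - 6)*(-2))*9 - 415) = 1/(-25/4*(-2)*9 - 415) = 1/((25/2)*9 - 415) = 1/(225/2 - 415) = 1/(-605/2) = -2/605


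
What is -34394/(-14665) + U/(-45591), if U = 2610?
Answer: 72846724/31837715 ≈ 2.2881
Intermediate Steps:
-34394/(-14665) + U/(-45591) = -34394/(-14665) + 2610/(-45591) = -34394*(-1/14665) + 2610*(-1/45591) = 34394/14665 - 870/15197 = 72846724/31837715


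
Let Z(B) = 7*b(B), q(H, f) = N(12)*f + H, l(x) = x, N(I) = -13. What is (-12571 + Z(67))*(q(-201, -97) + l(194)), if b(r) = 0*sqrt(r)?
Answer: -15764034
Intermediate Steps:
q(H, f) = H - 13*f (q(H, f) = -13*f + H = H - 13*f)
b(r) = 0
Z(B) = 0 (Z(B) = 7*0 = 0)
(-12571 + Z(67))*(q(-201, -97) + l(194)) = (-12571 + 0)*((-201 - 13*(-97)) + 194) = -12571*((-201 + 1261) + 194) = -12571*(1060 + 194) = -12571*1254 = -15764034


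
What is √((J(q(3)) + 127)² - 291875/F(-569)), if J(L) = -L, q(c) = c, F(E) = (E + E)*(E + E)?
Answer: √19912304669/1138 ≈ 124.00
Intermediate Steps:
F(E) = 4*E² (F(E) = (2*E)*(2*E) = 4*E²)
√((J(q(3)) + 127)² - 291875/F(-569)) = √((-1*3 + 127)² - 291875/(4*(-569)²)) = √((-3 + 127)² - 291875/(4*323761)) = √(124² - 291875/1295044) = √(15376 - 291875*1/1295044) = √(15376 - 291875/1295044) = √(19912304669/1295044) = √19912304669/1138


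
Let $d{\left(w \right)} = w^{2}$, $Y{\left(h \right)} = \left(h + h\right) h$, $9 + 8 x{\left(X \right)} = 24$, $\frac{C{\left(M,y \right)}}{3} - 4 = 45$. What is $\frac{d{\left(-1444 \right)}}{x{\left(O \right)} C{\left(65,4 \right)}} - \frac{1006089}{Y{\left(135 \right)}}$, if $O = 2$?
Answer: $\frac{4487460973}{595350} \approx 7537.5$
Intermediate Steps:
$C{\left(M,y \right)} = 147$ ($C{\left(M,y \right)} = 12 + 3 \cdot 45 = 12 + 135 = 147$)
$x{\left(X \right)} = \frac{15}{8}$ ($x{\left(X \right)} = - \frac{9}{8} + \frac{1}{8} \cdot 24 = - \frac{9}{8} + 3 = \frac{15}{8}$)
$Y{\left(h \right)} = 2 h^{2}$ ($Y{\left(h \right)} = 2 h h = 2 h^{2}$)
$\frac{d{\left(-1444 \right)}}{x{\left(O \right)} C{\left(65,4 \right)}} - \frac{1006089}{Y{\left(135 \right)}} = \frac{\left(-1444\right)^{2}}{\frac{15}{8} \cdot 147} - \frac{1006089}{2 \cdot 135^{2}} = \frac{2085136}{\frac{2205}{8}} - \frac{1006089}{2 \cdot 18225} = 2085136 \cdot \frac{8}{2205} - \frac{1006089}{36450} = \frac{16681088}{2205} - \frac{335363}{12150} = \frac{4487460973}{595350}$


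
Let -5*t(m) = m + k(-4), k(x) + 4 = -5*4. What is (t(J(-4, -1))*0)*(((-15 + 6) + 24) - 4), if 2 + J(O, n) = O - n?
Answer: 0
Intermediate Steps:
J(O, n) = -2 + O - n (J(O, n) = -2 + (O - n) = -2 + O - n)
k(x) = -24 (k(x) = -4 - 5*4 = -4 - 20 = -24)
t(m) = 24/5 - m/5 (t(m) = -(m - 24)/5 = -(-24 + m)/5 = 24/5 - m/5)
(t(J(-4, -1))*0)*(((-15 + 6) + 24) - 4) = ((24/5 - (-2 - 4 - 1*(-1))/5)*0)*(((-15 + 6) + 24) - 4) = ((24/5 - (-2 - 4 + 1)/5)*0)*((-9 + 24) - 4) = ((24/5 - ⅕*(-5))*0)*(15 - 4) = ((24/5 + 1)*0)*11 = ((29/5)*0)*11 = 0*11 = 0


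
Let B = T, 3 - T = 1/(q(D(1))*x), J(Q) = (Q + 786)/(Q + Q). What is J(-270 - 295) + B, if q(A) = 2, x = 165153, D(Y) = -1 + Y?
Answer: 261684646/93311445 ≈ 2.8044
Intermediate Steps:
J(Q) = (786 + Q)/(2*Q) (J(Q) = (786 + Q)/((2*Q)) = (786 + Q)*(1/(2*Q)) = (786 + Q)/(2*Q))
T = 990917/330306 (T = 3 - 1/(2*165153) = 3 - 1/330306 = 990917/330306 ≈ 3.0000)
B = 990917/330306 ≈ 3.0000
J(-270 - 295) + B = (786 + (-270 - 295))/(2*(-270 - 295)) + 990917/330306 = (½)*(786 - 565)/(-565) + 990917/330306 = (½)*(-1/565)*221 + 990917/330306 = -221/1130 + 990917/330306 = 261684646/93311445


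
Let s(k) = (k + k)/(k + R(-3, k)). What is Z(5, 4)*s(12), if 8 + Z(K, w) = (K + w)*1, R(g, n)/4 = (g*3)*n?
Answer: -2/35 ≈ -0.057143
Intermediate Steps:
R(g, n) = 12*g*n (R(g, n) = 4*((g*3)*n) = 4*((3*g)*n) = 4*(3*g*n) = 12*g*n)
Z(K, w) = -8 + K + w (Z(K, w) = -8 + (K + w)*1 = -8 + (K + w) = -8 + K + w)
s(k) = -2/35 (s(k) = (k + k)/(k + 12*(-3)*k) = (2*k)/(k - 36*k) = (2*k)/((-35*k)) = (2*k)*(-1/(35*k)) = -2/35)
Z(5, 4)*s(12) = (-8 + 5 + 4)*(-2/35) = 1*(-2/35) = -2/35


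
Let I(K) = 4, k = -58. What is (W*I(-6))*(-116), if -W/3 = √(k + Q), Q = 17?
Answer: 1392*I*√41 ≈ 8913.2*I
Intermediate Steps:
W = -3*I*√41 (W = -3*√(-58 + 17) = -3*I*√41 ≈ -19.209*I)
(W*I(-6))*(-116) = (-3*I*√41*4)*(-116) = -12*I*√41*(-116) = 1392*I*√41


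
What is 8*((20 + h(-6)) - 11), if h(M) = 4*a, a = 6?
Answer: 264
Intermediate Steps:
h(M) = 24 (h(M) = 4*6 = 24)
8*((20 + h(-6)) - 11) = 8*((20 + 24) - 11) = 8*(44 - 11) = 8*33 = 264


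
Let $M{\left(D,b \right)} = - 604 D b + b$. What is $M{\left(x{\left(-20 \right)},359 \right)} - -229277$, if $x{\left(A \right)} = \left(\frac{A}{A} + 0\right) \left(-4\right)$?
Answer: $1096980$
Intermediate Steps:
$x{\left(A \right)} = -4$ ($x{\left(A \right)} = \left(1 + 0\right) \left(-4\right) = 1 \left(-4\right) = -4$)
$M{\left(D,b \right)} = b - 604 D b$ ($M{\left(D,b \right)} = - 604 D b + b = b - 604 D b$)
$M{\left(x{\left(-20 \right)},359 \right)} - -229277 = 359 \left(1 - -2416\right) - -229277 = 359 \left(1 + 2416\right) + 229277 = 359 \cdot 2417 + 229277 = 867703 + 229277 = 1096980$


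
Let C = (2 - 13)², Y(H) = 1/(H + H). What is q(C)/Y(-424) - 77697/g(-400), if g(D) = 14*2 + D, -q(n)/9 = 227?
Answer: 214851435/124 ≈ 1.7327e+6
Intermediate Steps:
Y(H) = 1/(2*H)
C = 121 (C = (-11)² = 121)
q(n) = -2043 (q(n) = -9*227 = -2043)
g(D) = 28 + D
q(C)/Y(-424) - 77697/g(-400) = -2043/((½)/(-424)) - 77697/(28 - 400) = -2043/((½)*(-1/424)) - 77697/(-372) = -2043/(-1/848) - 77697*(-1/372) = -2043*(-848) + 25899/124 = 1732464 + 25899/124 = 214851435/124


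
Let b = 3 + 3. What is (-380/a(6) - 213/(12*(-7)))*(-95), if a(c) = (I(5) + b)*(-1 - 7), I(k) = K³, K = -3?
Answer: -2185/84 ≈ -26.012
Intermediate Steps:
b = 6
I(k) = -27 (I(k) = (-3)³ = -27)
a(c) = 168 (a(c) = (-27 + 6)*(-1 - 7) = -21*(-8) = 168)
(-380/a(6) - 213/(12*(-7)))*(-95) = (-380/168 - 213/(12*(-7)))*(-95) = (-380*1/168 - 213/(-84))*(-95) = (-95/42 - 213*(-1/84))*(-95) = (-95/42 + 71/28)*(-95) = (23/84)*(-95) = -2185/84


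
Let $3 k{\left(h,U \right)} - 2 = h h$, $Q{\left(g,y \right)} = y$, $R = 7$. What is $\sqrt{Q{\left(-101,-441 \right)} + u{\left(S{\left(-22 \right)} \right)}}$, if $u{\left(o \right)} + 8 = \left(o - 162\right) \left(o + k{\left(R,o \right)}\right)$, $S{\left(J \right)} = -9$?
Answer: $i \sqrt{1817} \approx 42.626 i$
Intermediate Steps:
$k{\left(h,U \right)} = \frac{2}{3} + \frac{h^{2}}{3}$ ($k{\left(h,U \right)} = \frac{2}{3} + \frac{h h}{3} = \frac{2}{3} + \frac{h^{2}}{3}$)
$u{\left(o \right)} = -8 + \left(-162 + o\right) \left(17 + o\right)$ ($u{\left(o \right)} = -8 + \left(o - 162\right) \left(o + \left(\frac{2}{3} + \frac{7^{2}}{3}\right)\right) = -8 + \left(-162 + o\right) \left(o + \left(\frac{2}{3} + \frac{1}{3} \cdot 49\right)\right) = -8 + \left(-162 + o\right) \left(o + \left(\frac{2}{3} + \frac{49}{3}\right)\right) = -8 + \left(-162 + o\right) \left(o + 17\right) = -8 + \left(-162 + o\right) \left(17 + o\right)$)
$\sqrt{Q{\left(-101,-441 \right)} + u{\left(S{\left(-22 \right)} \right)}} = \sqrt{-441 - \left(1457 - 81\right)} = \sqrt{-441 + \left(-2762 + 81 + 1305\right)} = \sqrt{-441 - 1376} = \sqrt{-1817} = i \sqrt{1817}$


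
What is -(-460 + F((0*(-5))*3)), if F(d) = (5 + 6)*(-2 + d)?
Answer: 482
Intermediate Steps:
F(d) = -22 + 11*d (F(d) = 11*(-2 + d) = -22 + 11*d)
-(-460 + F((0*(-5))*3)) = -(-460 + (-22 + 11*((0*(-5))*3))) = -(-460 + (-22 + 11*(0*3))) = -(-460 + (-22 + 11*0)) = -(-460 + (-22 + 0)) = -(-460 - 22) = -1*(-482) = 482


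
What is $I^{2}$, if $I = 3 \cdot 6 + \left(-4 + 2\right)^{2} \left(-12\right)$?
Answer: $900$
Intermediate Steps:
$I = -30$ ($I = 18 + \left(-2\right)^{2} \left(-12\right) = 18 + 4 \left(-12\right) = 18 - 48 = -30$)
$I^{2} = \left(-30\right)^{2} = 900$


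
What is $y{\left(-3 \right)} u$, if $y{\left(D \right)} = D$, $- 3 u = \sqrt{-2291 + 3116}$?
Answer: $5 \sqrt{33} \approx 28.723$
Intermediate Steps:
$u = - \frac{5 \sqrt{33}}{3}$ ($u = - \frac{\sqrt{-2291 + 3116}}{3} = - \frac{\sqrt{825}}{3} = - \frac{5 \sqrt{33}}{3} \approx -9.5743$)
$y{\left(-3 \right)} u = - 3 \left(- \frac{5 \sqrt{33}}{3}\right) = 5 \sqrt{33}$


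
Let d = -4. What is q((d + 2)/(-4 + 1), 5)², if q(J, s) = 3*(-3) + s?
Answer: 16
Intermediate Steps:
q(J, s) = -9 + s
q((d + 2)/(-4 + 1), 5)² = (-9 + 5)² = (-4)² = 16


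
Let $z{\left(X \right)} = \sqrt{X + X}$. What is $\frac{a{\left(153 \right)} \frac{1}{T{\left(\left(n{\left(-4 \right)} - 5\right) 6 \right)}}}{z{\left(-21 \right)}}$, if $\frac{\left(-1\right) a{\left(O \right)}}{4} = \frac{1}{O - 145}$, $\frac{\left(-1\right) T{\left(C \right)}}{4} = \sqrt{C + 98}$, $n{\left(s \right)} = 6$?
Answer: $- \frac{i \sqrt{273}}{8736} \approx - 0.0018913 i$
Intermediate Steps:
$T{\left(C \right)} = - 4 \sqrt{98 + C}$ ($T{\left(C \right)} = - 4 \sqrt{C + 98} = - 4 \sqrt{98 + C}$)
$a{\left(O \right)} = - \frac{4}{-145 + O}$ ($a{\left(O \right)} = - \frac{4}{O - 145} = - \frac{4}{-145 + O}$)
$z{\left(X \right)} = \sqrt{2} \sqrt{X}$ ($z{\left(X \right)} = \sqrt{2 X} = \sqrt{2} \sqrt{X}$)
$\frac{a{\left(153 \right)} \frac{1}{T{\left(\left(n{\left(-4 \right)} - 5\right) 6 \right)}}}{z{\left(-21 \right)}} = \frac{- \frac{4}{-145 + 153} \frac{1}{\left(-4\right) \sqrt{98 + \left(6 - 5\right) 6}}}{\sqrt{2} \sqrt{-21}} = \frac{- \frac{4}{8} \frac{1}{\left(-4\right) \sqrt{98 + 1 \cdot 6}}}{\sqrt{2} i \sqrt{21}} = \frac{\left(-4\right) \frac{1}{8} \frac{1}{\left(-4\right) \sqrt{98 + 6}}}{i \sqrt{42}} = - \frac{1}{2 \left(- 4 \sqrt{104}\right)} \left(- \frac{i \sqrt{42}}{42}\right) = - \frac{1}{2 \left(- 4 \cdot 2 \sqrt{26}\right)} \left(- \frac{i \sqrt{42}}{42}\right) = - \frac{1}{2 \left(- 8 \sqrt{26}\right)} \left(- \frac{i \sqrt{42}}{42}\right) = - \frac{\left(- \frac{1}{208}\right) \sqrt{26}}{2} \left(- \frac{i \sqrt{42}}{42}\right) = \frac{\sqrt{26}}{416} \left(- \frac{i \sqrt{42}}{42}\right) = - \frac{i \sqrt{273}}{8736}$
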